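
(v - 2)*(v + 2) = v^2 - 4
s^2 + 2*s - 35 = (s - 5)*(s + 7)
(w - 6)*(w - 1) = w^2 - 7*w + 6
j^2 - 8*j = j*(j - 8)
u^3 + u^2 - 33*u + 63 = (u - 3)^2*(u + 7)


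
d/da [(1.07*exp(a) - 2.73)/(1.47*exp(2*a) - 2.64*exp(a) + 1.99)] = (-1.5729*exp(2*a) + 8.0262*exp(a) - 5.0779)*exp(a)/(2.1609*exp(4*a) - 7.7616*exp(3*a) + 12.8202*exp(2*a) - 10.5072*exp(a) + 3.9601)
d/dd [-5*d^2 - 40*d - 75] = -10*d - 40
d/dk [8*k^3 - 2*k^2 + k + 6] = 24*k^2 - 4*k + 1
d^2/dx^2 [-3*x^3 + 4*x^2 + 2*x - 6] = 8 - 18*x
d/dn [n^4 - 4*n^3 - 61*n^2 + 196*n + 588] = 4*n^3 - 12*n^2 - 122*n + 196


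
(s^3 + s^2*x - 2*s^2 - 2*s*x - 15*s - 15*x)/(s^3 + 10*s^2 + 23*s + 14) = (s^3 + s^2*x - 2*s^2 - 2*s*x - 15*s - 15*x)/(s^3 + 10*s^2 + 23*s + 14)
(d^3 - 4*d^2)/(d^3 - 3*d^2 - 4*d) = d/(d + 1)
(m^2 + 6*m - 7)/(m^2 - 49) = (m - 1)/(m - 7)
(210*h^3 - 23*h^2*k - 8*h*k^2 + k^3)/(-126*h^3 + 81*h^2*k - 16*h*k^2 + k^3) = (-5*h - k)/(3*h - k)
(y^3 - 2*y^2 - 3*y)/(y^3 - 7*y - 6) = y/(y + 2)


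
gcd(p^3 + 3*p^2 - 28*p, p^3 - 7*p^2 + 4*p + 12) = 1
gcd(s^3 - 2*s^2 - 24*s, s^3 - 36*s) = s^2 - 6*s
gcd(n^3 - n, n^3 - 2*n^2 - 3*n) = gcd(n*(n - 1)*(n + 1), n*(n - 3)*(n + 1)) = n^2 + n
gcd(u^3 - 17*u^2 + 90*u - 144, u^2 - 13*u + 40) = u - 8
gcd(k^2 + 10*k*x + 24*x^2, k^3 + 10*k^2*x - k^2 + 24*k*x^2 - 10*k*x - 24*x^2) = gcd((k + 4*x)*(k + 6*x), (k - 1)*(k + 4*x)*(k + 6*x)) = k^2 + 10*k*x + 24*x^2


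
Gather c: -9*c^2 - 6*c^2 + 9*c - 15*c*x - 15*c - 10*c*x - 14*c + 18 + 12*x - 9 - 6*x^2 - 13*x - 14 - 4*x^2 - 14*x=-15*c^2 + c*(-25*x - 20) - 10*x^2 - 15*x - 5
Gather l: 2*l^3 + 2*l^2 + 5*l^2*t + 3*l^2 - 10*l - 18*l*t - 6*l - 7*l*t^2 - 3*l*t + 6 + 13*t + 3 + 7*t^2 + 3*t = 2*l^3 + l^2*(5*t + 5) + l*(-7*t^2 - 21*t - 16) + 7*t^2 + 16*t + 9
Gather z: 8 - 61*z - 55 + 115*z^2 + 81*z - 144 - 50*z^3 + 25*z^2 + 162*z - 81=-50*z^3 + 140*z^2 + 182*z - 272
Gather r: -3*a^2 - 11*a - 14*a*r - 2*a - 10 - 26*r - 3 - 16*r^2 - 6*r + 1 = -3*a^2 - 13*a - 16*r^2 + r*(-14*a - 32) - 12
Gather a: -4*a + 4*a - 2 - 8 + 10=0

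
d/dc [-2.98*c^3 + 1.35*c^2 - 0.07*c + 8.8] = -8.94*c^2 + 2.7*c - 0.07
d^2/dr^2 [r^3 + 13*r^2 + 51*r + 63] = 6*r + 26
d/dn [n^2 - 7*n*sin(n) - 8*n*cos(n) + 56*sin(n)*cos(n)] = 8*n*sin(n) - 7*n*cos(n) + 2*n - 7*sin(n) - 8*cos(n) + 56*cos(2*n)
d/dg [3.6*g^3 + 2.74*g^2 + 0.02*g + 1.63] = 10.8*g^2 + 5.48*g + 0.02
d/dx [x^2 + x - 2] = 2*x + 1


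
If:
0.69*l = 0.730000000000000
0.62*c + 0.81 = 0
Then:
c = -1.31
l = 1.06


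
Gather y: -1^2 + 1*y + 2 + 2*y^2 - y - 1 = 2*y^2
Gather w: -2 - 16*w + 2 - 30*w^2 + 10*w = -30*w^2 - 6*w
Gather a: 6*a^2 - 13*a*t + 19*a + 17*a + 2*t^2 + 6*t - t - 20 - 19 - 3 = 6*a^2 + a*(36 - 13*t) + 2*t^2 + 5*t - 42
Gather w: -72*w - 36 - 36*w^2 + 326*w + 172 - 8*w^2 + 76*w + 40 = -44*w^2 + 330*w + 176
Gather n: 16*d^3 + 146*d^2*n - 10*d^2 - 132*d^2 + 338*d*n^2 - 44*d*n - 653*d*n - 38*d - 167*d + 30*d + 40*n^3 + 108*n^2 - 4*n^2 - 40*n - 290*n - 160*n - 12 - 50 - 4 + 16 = 16*d^3 - 142*d^2 - 175*d + 40*n^3 + n^2*(338*d + 104) + n*(146*d^2 - 697*d - 490) - 50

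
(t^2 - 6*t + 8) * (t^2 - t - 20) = t^4 - 7*t^3 - 6*t^2 + 112*t - 160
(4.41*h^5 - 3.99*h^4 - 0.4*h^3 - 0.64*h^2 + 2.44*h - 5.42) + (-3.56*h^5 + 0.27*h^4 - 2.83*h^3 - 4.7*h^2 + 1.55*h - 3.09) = 0.85*h^5 - 3.72*h^4 - 3.23*h^3 - 5.34*h^2 + 3.99*h - 8.51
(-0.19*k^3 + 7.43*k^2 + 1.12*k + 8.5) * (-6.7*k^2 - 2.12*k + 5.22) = 1.273*k^5 - 49.3782*k^4 - 24.2474*k^3 - 20.5398*k^2 - 12.1736*k + 44.37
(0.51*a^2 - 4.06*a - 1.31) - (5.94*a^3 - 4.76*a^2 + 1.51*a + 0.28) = -5.94*a^3 + 5.27*a^2 - 5.57*a - 1.59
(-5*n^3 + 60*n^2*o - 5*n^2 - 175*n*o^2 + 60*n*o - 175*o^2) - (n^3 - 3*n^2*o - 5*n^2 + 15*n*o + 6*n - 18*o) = -6*n^3 + 63*n^2*o - 175*n*o^2 + 45*n*o - 6*n - 175*o^2 + 18*o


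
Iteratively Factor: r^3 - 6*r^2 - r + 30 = (r + 2)*(r^2 - 8*r + 15) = (r - 3)*(r + 2)*(r - 5)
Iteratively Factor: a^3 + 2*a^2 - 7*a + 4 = (a + 4)*(a^2 - 2*a + 1) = (a - 1)*(a + 4)*(a - 1)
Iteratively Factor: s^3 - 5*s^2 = (s)*(s^2 - 5*s) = s*(s - 5)*(s)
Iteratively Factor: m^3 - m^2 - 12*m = (m - 4)*(m^2 + 3*m) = (m - 4)*(m + 3)*(m)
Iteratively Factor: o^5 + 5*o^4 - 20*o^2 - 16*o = (o - 2)*(o^4 + 7*o^3 + 14*o^2 + 8*o) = o*(o - 2)*(o^3 + 7*o^2 + 14*o + 8) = o*(o - 2)*(o + 2)*(o^2 + 5*o + 4) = o*(o - 2)*(o + 2)*(o + 4)*(o + 1)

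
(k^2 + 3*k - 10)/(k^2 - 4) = (k + 5)/(k + 2)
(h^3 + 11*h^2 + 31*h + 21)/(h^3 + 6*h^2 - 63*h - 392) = (h^2 + 4*h + 3)/(h^2 - h - 56)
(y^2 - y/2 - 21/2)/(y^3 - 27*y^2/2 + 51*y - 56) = (y + 3)/(y^2 - 10*y + 16)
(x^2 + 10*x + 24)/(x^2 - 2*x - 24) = (x + 6)/(x - 6)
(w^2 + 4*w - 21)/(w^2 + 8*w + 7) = (w - 3)/(w + 1)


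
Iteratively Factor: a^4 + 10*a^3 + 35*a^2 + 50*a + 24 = (a + 4)*(a^3 + 6*a^2 + 11*a + 6) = (a + 3)*(a + 4)*(a^2 + 3*a + 2) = (a + 1)*(a + 3)*(a + 4)*(a + 2)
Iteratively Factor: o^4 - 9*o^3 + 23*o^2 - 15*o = (o - 1)*(o^3 - 8*o^2 + 15*o) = (o - 5)*(o - 1)*(o^2 - 3*o) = (o - 5)*(o - 3)*(o - 1)*(o)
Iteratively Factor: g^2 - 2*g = (g)*(g - 2)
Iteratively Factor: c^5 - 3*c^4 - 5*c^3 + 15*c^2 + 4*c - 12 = (c - 1)*(c^4 - 2*c^3 - 7*c^2 + 8*c + 12) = (c - 2)*(c - 1)*(c^3 - 7*c - 6) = (c - 3)*(c - 2)*(c - 1)*(c^2 + 3*c + 2) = (c - 3)*(c - 2)*(c - 1)*(c + 2)*(c + 1)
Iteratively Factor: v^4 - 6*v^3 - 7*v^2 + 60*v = (v + 3)*(v^3 - 9*v^2 + 20*v) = (v - 5)*(v + 3)*(v^2 - 4*v) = (v - 5)*(v - 4)*(v + 3)*(v)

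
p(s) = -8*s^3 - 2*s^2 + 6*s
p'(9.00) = -1974.00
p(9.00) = -5940.00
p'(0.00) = 6.00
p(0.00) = 0.00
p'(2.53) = -157.74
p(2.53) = -127.18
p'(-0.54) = 1.16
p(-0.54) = -2.56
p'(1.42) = -48.07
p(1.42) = -18.42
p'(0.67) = -7.45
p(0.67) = 0.72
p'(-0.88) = -9.07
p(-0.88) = -1.38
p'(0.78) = -11.72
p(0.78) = -0.33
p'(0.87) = -15.65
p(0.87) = -1.56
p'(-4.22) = -404.52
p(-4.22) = 540.27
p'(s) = -24*s^2 - 4*s + 6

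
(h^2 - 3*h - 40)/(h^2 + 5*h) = (h - 8)/h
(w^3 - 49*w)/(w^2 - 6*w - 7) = w*(w + 7)/(w + 1)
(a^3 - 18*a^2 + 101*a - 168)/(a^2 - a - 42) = (a^2 - 11*a + 24)/(a + 6)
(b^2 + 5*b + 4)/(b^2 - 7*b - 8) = (b + 4)/(b - 8)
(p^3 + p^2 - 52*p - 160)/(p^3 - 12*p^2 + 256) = (p + 5)/(p - 8)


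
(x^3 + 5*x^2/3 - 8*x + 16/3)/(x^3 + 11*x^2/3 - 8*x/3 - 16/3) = (x - 1)/(x + 1)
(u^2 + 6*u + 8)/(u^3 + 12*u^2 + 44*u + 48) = 1/(u + 6)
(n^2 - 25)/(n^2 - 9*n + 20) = (n + 5)/(n - 4)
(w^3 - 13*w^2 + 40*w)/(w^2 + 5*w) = (w^2 - 13*w + 40)/(w + 5)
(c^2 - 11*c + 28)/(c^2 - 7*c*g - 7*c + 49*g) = (c - 4)/(c - 7*g)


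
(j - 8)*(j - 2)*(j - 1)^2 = j^4 - 12*j^3 + 37*j^2 - 42*j + 16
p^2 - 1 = (p - 1)*(p + 1)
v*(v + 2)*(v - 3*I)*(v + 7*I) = v^4 + 2*v^3 + 4*I*v^3 + 21*v^2 + 8*I*v^2 + 42*v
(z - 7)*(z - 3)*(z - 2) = z^3 - 12*z^2 + 41*z - 42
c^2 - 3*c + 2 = (c - 2)*(c - 1)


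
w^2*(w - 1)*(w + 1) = w^4 - w^2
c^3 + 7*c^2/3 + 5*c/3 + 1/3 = (c + 1/3)*(c + 1)^2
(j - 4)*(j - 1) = j^2 - 5*j + 4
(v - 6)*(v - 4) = v^2 - 10*v + 24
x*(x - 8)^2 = x^3 - 16*x^2 + 64*x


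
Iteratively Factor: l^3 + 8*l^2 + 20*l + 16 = (l + 2)*(l^2 + 6*l + 8) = (l + 2)*(l + 4)*(l + 2)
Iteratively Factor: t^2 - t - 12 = (t + 3)*(t - 4)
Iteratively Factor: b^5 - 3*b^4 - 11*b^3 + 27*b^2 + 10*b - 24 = (b - 2)*(b^4 - b^3 - 13*b^2 + b + 12) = (b - 2)*(b + 3)*(b^3 - 4*b^2 - b + 4) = (b - 2)*(b - 1)*(b + 3)*(b^2 - 3*b - 4) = (b - 2)*(b - 1)*(b + 1)*(b + 3)*(b - 4)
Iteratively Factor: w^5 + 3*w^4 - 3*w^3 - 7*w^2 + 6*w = (w + 3)*(w^4 - 3*w^2 + 2*w) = (w - 1)*(w + 3)*(w^3 + w^2 - 2*w) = (w - 1)^2*(w + 3)*(w^2 + 2*w) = (w - 1)^2*(w + 2)*(w + 3)*(w)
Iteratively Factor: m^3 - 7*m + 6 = (m + 3)*(m^2 - 3*m + 2) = (m - 2)*(m + 3)*(m - 1)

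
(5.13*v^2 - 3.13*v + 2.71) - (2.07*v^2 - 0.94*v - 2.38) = 3.06*v^2 - 2.19*v + 5.09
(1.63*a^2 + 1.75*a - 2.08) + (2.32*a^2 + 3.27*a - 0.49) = 3.95*a^2 + 5.02*a - 2.57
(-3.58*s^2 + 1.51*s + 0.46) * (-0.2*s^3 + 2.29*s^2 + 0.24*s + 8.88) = 0.716*s^5 - 8.5002*s^4 + 2.5067*s^3 - 30.3746*s^2 + 13.5192*s + 4.0848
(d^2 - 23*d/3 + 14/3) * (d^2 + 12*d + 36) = d^4 + 13*d^3/3 - 154*d^2/3 - 220*d + 168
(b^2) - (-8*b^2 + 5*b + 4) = 9*b^2 - 5*b - 4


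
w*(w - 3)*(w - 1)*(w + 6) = w^4 + 2*w^3 - 21*w^2 + 18*w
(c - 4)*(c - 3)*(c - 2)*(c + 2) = c^4 - 7*c^3 + 8*c^2 + 28*c - 48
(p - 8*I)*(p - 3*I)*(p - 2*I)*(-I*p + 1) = -I*p^4 - 12*p^3 + 33*I*p^2 + 2*p + 48*I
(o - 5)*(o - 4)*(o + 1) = o^3 - 8*o^2 + 11*o + 20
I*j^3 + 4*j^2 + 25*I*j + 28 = (j - 7*I)*(j + 4*I)*(I*j + 1)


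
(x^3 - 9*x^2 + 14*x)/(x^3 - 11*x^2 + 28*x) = (x - 2)/(x - 4)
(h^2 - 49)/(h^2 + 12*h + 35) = (h - 7)/(h + 5)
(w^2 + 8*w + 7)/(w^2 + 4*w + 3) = (w + 7)/(w + 3)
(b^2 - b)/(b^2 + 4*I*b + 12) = b*(b - 1)/(b^2 + 4*I*b + 12)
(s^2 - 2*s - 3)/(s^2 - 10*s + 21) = (s + 1)/(s - 7)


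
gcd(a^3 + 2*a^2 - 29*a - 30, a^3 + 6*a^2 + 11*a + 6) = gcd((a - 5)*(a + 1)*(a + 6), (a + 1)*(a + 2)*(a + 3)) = a + 1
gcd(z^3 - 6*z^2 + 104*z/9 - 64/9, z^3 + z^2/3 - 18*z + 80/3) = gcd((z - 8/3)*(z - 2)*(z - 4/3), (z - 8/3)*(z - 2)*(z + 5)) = z^2 - 14*z/3 + 16/3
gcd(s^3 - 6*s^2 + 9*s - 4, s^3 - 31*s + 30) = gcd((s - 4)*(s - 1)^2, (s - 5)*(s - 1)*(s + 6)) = s - 1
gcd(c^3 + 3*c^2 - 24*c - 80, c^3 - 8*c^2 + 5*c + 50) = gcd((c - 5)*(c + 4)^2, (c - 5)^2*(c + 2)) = c - 5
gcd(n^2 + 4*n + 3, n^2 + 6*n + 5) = n + 1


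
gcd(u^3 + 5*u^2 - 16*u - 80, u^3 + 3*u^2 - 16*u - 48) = u^2 - 16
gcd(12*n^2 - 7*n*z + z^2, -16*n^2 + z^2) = -4*n + z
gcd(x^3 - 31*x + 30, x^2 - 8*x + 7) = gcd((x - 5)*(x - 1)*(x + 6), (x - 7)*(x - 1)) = x - 1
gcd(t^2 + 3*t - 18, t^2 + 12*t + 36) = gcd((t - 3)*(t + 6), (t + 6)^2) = t + 6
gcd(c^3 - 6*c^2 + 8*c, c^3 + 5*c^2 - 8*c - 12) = c - 2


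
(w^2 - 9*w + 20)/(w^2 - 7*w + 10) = (w - 4)/(w - 2)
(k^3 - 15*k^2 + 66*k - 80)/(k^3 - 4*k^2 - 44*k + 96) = (k - 5)/(k + 6)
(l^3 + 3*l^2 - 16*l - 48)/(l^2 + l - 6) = (l^2 - 16)/(l - 2)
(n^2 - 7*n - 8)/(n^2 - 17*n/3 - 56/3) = 3*(n + 1)/(3*n + 7)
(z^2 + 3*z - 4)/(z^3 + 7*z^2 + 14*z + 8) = (z - 1)/(z^2 + 3*z + 2)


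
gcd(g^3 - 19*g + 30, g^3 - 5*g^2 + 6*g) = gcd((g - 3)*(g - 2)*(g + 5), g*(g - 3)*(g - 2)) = g^2 - 5*g + 6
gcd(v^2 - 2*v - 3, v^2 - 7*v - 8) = v + 1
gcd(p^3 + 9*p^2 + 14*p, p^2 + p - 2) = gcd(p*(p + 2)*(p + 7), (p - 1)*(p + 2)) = p + 2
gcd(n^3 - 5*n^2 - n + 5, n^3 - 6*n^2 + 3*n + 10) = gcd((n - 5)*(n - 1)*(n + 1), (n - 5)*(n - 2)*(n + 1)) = n^2 - 4*n - 5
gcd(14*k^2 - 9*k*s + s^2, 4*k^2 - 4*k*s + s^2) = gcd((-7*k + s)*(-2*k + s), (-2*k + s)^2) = -2*k + s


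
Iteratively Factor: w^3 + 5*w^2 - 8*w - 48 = (w - 3)*(w^2 + 8*w + 16) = (w - 3)*(w + 4)*(w + 4)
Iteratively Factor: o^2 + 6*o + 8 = (o + 4)*(o + 2)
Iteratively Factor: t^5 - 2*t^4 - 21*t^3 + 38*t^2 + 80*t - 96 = (t + 2)*(t^4 - 4*t^3 - 13*t^2 + 64*t - 48) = (t - 4)*(t + 2)*(t^3 - 13*t + 12) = (t - 4)*(t + 2)*(t + 4)*(t^2 - 4*t + 3) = (t - 4)*(t - 1)*(t + 2)*(t + 4)*(t - 3)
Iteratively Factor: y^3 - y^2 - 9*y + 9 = (y - 3)*(y^2 + 2*y - 3) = (y - 3)*(y + 3)*(y - 1)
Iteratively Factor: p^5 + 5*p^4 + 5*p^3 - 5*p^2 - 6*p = (p + 2)*(p^4 + 3*p^3 - p^2 - 3*p) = (p + 2)*(p + 3)*(p^3 - p) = p*(p + 2)*(p + 3)*(p^2 - 1) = p*(p - 1)*(p + 2)*(p + 3)*(p + 1)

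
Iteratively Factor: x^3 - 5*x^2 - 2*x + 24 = (x + 2)*(x^2 - 7*x + 12) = (x - 4)*(x + 2)*(x - 3)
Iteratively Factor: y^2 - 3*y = (y - 3)*(y)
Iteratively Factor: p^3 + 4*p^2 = (p + 4)*(p^2) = p*(p + 4)*(p)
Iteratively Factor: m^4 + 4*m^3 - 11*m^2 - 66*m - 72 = (m + 2)*(m^3 + 2*m^2 - 15*m - 36) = (m + 2)*(m + 3)*(m^2 - m - 12) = (m + 2)*(m + 3)^2*(m - 4)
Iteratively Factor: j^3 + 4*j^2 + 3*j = (j + 1)*(j^2 + 3*j) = (j + 1)*(j + 3)*(j)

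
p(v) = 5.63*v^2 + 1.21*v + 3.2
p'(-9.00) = -100.13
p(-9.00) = 448.34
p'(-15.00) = -167.69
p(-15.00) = 1251.80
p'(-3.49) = -38.09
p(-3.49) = 67.55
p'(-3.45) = -37.64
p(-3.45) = 66.04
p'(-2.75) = -29.76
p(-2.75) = 42.45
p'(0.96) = 12.02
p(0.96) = 9.55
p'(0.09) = 2.22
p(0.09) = 3.35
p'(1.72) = 20.58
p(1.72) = 21.94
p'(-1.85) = -19.62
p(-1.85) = 20.23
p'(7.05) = 80.59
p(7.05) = 291.56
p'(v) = 11.26*v + 1.21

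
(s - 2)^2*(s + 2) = s^3 - 2*s^2 - 4*s + 8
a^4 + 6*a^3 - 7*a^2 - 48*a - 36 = (a - 3)*(a + 1)*(a + 2)*(a + 6)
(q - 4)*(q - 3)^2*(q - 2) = q^4 - 12*q^3 + 53*q^2 - 102*q + 72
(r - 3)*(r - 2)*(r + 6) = r^3 + r^2 - 24*r + 36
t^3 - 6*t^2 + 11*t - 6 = (t - 3)*(t - 2)*(t - 1)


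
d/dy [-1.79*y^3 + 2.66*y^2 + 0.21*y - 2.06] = -5.37*y^2 + 5.32*y + 0.21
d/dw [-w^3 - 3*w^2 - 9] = 3*w*(-w - 2)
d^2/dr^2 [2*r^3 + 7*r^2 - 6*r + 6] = 12*r + 14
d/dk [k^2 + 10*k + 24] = 2*k + 10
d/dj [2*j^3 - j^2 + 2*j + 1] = 6*j^2 - 2*j + 2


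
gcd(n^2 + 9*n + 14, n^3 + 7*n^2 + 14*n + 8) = n + 2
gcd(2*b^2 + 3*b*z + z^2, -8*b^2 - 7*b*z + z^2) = b + z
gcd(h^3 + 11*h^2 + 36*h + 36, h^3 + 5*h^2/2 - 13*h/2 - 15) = h^2 + 5*h + 6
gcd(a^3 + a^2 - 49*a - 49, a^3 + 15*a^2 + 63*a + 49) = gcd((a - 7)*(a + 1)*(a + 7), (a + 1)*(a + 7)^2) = a^2 + 8*a + 7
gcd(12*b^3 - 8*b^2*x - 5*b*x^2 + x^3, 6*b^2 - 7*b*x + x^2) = 6*b^2 - 7*b*x + x^2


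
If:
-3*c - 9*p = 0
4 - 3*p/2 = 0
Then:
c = -8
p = 8/3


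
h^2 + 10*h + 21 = (h + 3)*(h + 7)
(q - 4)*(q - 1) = q^2 - 5*q + 4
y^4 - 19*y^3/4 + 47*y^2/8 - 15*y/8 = y*(y - 3)*(y - 5/4)*(y - 1/2)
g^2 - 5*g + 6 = (g - 3)*(g - 2)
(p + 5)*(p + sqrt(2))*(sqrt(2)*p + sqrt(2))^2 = 2*p^4 + 2*sqrt(2)*p^3 + 14*p^3 + 14*sqrt(2)*p^2 + 22*p^2 + 10*p + 22*sqrt(2)*p + 10*sqrt(2)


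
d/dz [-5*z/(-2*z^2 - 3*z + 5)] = 5*(-2*z^2 - 5)/(4*z^4 + 12*z^3 - 11*z^2 - 30*z + 25)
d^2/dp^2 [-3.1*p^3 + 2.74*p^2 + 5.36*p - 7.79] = 5.48 - 18.6*p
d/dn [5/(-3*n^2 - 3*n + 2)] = 15*(2*n + 1)/(3*n^2 + 3*n - 2)^2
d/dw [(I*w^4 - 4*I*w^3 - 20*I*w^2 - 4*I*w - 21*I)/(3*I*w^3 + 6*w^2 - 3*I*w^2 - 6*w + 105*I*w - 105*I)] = (w^6 + w^5*(-2 - 4*I) + w^4*(129 + 14*I) + w^3*(-412 - 16*I) + w^2*(-221 - 48*I) + w*(1358 - 84*I) + 875 + 42*I)/(3*w^6 + w^5*(-6 - 12*I) + w^4*(201 + 24*I) + w^3*(-396 - 432*I) + w^2*(3873 + 840*I) + w*(-7350 - 420*I) + 3675)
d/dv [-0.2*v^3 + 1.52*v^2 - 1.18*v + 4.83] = -0.6*v^2 + 3.04*v - 1.18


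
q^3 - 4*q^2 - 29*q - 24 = (q - 8)*(q + 1)*(q + 3)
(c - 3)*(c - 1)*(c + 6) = c^3 + 2*c^2 - 21*c + 18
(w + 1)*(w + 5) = w^2 + 6*w + 5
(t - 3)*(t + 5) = t^2 + 2*t - 15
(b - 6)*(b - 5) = b^2 - 11*b + 30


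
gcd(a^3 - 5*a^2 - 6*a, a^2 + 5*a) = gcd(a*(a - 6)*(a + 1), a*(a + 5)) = a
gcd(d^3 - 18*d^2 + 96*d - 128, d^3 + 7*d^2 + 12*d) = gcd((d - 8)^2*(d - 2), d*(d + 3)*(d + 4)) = 1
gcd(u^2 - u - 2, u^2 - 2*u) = u - 2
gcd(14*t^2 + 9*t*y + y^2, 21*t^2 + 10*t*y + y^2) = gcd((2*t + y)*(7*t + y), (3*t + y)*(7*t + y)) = 7*t + y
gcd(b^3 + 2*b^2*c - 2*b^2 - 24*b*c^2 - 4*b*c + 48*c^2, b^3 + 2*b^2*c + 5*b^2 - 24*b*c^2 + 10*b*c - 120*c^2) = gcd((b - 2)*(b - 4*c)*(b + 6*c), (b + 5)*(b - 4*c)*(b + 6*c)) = b^2 + 2*b*c - 24*c^2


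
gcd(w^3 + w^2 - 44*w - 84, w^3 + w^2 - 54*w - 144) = w + 6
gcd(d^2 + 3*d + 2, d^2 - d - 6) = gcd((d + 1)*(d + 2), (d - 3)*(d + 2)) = d + 2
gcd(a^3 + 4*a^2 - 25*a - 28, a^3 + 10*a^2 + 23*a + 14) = a^2 + 8*a + 7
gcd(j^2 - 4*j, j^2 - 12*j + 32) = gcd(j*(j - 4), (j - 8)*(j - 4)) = j - 4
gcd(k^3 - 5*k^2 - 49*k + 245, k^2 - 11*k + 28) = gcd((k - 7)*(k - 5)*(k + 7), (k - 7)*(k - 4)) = k - 7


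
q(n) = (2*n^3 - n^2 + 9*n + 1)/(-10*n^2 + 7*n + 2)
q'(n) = (20*n - 7)*(2*n^3 - n^2 + 9*n + 1)/(-10*n^2 + 7*n + 2)^2 + (6*n^2 - 2*n + 9)/(-10*n^2 + 7*n + 2)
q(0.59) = 2.41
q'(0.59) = 8.10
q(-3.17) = 0.84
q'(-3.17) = -0.14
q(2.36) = -1.16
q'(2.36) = 0.24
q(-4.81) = 1.09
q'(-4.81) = -0.17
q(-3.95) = 0.95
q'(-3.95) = -0.16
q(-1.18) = 0.71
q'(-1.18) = 0.10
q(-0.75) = 0.81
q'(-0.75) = 0.44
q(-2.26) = 0.73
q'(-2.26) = -0.09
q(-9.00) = 1.86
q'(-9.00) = -0.19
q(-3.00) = 0.82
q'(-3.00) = -0.13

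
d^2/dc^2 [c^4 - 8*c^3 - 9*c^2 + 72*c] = 12*c^2 - 48*c - 18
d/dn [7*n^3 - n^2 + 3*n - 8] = 21*n^2 - 2*n + 3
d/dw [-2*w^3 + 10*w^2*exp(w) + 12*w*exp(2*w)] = 10*w^2*exp(w) - 6*w^2 + 24*w*exp(2*w) + 20*w*exp(w) + 12*exp(2*w)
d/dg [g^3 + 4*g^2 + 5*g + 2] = 3*g^2 + 8*g + 5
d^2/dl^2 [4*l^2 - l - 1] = 8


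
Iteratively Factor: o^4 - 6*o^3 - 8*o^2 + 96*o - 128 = (o - 2)*(o^3 - 4*o^2 - 16*o + 64) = (o - 4)*(o - 2)*(o^2 - 16) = (o - 4)*(o - 2)*(o + 4)*(o - 4)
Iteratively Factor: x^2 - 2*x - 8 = (x + 2)*(x - 4)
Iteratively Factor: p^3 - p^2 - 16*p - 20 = (p - 5)*(p^2 + 4*p + 4) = (p - 5)*(p + 2)*(p + 2)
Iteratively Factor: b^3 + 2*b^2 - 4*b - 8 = (b - 2)*(b^2 + 4*b + 4) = (b - 2)*(b + 2)*(b + 2)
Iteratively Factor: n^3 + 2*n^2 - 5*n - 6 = (n - 2)*(n^2 + 4*n + 3) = (n - 2)*(n + 3)*(n + 1)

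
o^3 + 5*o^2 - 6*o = o*(o - 1)*(o + 6)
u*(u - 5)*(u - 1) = u^3 - 6*u^2 + 5*u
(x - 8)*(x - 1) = x^2 - 9*x + 8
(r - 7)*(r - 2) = r^2 - 9*r + 14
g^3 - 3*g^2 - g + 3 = (g - 3)*(g - 1)*(g + 1)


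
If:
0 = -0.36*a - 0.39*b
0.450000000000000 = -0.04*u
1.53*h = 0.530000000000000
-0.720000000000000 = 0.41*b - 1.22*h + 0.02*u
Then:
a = 0.19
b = -0.18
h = 0.35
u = -11.25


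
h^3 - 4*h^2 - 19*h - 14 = (h - 7)*(h + 1)*(h + 2)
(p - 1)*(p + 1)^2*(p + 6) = p^4 + 7*p^3 + 5*p^2 - 7*p - 6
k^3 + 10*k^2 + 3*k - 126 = (k - 3)*(k + 6)*(k + 7)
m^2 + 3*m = m*(m + 3)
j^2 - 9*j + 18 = (j - 6)*(j - 3)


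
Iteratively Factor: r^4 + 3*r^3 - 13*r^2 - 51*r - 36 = (r + 3)*(r^3 - 13*r - 12) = (r + 3)^2*(r^2 - 3*r - 4) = (r - 4)*(r + 3)^2*(r + 1)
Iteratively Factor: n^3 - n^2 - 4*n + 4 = (n - 2)*(n^2 + n - 2) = (n - 2)*(n - 1)*(n + 2)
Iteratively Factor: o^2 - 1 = (o + 1)*(o - 1)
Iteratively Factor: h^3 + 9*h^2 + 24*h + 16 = (h + 1)*(h^2 + 8*h + 16) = (h + 1)*(h + 4)*(h + 4)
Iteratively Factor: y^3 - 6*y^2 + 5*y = (y - 1)*(y^2 - 5*y) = y*(y - 1)*(y - 5)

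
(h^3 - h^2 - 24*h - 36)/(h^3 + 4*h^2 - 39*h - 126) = (h + 2)/(h + 7)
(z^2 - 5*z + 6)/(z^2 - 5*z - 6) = (-z^2 + 5*z - 6)/(-z^2 + 5*z + 6)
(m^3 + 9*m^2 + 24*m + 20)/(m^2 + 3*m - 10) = (m^2 + 4*m + 4)/(m - 2)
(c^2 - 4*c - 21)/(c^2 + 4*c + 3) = (c - 7)/(c + 1)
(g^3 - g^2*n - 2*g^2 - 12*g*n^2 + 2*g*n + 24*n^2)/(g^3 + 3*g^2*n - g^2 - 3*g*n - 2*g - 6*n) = (g - 4*n)/(g + 1)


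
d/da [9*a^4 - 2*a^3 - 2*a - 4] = 36*a^3 - 6*a^2 - 2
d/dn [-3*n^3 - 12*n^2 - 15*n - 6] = -9*n^2 - 24*n - 15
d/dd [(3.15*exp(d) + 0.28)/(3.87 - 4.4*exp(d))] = 13.4225*exp(d)/(4.4*exp(d) - 3.87)^2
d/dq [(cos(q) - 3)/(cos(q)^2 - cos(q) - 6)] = sin(q)/(cos(q) + 2)^2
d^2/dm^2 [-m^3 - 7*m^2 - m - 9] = -6*m - 14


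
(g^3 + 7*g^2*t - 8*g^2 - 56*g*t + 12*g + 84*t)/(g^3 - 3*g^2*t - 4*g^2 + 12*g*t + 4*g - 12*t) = (-g^2 - 7*g*t + 6*g + 42*t)/(-g^2 + 3*g*t + 2*g - 6*t)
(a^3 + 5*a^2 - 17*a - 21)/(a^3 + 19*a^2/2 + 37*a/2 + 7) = 2*(a^2 - 2*a - 3)/(2*a^2 + 5*a + 2)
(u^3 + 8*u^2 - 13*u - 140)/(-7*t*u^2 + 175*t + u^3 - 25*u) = (-u^2 - 3*u + 28)/(7*t*u - 35*t - u^2 + 5*u)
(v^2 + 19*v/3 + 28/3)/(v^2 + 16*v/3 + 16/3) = (3*v + 7)/(3*v + 4)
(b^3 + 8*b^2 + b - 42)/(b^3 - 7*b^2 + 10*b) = (b^2 + 10*b + 21)/(b*(b - 5))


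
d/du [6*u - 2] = 6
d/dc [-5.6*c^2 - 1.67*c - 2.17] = -11.2*c - 1.67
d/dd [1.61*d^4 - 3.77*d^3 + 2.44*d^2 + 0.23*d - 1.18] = 6.44*d^3 - 11.31*d^2 + 4.88*d + 0.23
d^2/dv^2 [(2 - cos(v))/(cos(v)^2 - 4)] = (cos(v)^2 - 2*cos(v) - 2)/(cos(v) + 2)^3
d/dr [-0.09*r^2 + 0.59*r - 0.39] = 0.59 - 0.18*r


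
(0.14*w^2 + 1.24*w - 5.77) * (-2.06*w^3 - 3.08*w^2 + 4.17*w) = -0.2884*w^5 - 2.9856*w^4 + 8.6508*w^3 + 22.9424*w^2 - 24.0609*w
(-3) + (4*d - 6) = 4*d - 9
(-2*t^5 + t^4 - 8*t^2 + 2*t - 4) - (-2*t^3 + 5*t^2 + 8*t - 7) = -2*t^5 + t^4 + 2*t^3 - 13*t^2 - 6*t + 3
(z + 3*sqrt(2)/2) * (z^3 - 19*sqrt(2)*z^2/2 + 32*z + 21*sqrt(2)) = z^4 - 8*sqrt(2)*z^3 + 7*z^2/2 + 69*sqrt(2)*z + 63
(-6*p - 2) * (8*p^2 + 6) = -48*p^3 - 16*p^2 - 36*p - 12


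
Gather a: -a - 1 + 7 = 6 - a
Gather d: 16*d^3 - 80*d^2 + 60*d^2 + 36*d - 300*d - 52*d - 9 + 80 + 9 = 16*d^3 - 20*d^2 - 316*d + 80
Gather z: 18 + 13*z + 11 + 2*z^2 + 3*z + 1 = 2*z^2 + 16*z + 30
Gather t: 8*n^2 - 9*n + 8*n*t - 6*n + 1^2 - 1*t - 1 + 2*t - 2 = 8*n^2 - 15*n + t*(8*n + 1) - 2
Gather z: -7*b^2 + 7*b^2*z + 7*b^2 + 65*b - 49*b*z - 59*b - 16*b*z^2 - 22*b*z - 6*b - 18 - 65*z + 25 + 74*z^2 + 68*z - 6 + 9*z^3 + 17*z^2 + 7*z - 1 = 9*z^3 + z^2*(91 - 16*b) + z*(7*b^2 - 71*b + 10)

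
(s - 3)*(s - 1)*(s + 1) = s^3 - 3*s^2 - s + 3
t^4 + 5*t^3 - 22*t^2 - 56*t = t*(t - 4)*(t + 2)*(t + 7)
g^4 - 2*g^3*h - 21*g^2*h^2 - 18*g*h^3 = g*(g - 6*h)*(g + h)*(g + 3*h)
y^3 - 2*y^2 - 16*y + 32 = (y - 4)*(y - 2)*(y + 4)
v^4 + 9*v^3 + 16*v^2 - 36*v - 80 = (v - 2)*(v + 2)*(v + 4)*(v + 5)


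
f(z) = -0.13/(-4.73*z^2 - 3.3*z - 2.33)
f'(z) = -0.13*(9.46*z + 3.3)/(-4.73*z^2 - 3.3*z - 2.33)^2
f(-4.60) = 0.00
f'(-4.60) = 0.00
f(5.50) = 0.00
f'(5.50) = -0.00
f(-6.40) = 0.00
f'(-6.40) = 0.00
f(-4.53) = 0.00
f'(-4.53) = 0.00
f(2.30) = 0.00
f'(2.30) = -0.00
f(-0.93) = 0.04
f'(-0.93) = 0.06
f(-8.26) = 0.00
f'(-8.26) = 0.00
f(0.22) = 0.04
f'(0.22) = -0.06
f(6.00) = 0.00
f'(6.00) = -0.00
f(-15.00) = 0.00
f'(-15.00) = 0.00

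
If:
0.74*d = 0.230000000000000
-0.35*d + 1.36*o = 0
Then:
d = 0.31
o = 0.08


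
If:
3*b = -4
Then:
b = -4/3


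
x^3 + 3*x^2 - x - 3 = (x - 1)*(x + 1)*(x + 3)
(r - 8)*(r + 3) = r^2 - 5*r - 24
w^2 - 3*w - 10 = (w - 5)*(w + 2)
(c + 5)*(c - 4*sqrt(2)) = c^2 - 4*sqrt(2)*c + 5*c - 20*sqrt(2)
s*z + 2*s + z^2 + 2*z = (s + z)*(z + 2)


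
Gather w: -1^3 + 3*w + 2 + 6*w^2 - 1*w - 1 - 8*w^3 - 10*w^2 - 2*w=-8*w^3 - 4*w^2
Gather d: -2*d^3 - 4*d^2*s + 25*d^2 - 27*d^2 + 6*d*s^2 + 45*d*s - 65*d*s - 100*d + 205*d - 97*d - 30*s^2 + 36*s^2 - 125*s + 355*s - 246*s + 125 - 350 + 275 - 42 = -2*d^3 + d^2*(-4*s - 2) + d*(6*s^2 - 20*s + 8) + 6*s^2 - 16*s + 8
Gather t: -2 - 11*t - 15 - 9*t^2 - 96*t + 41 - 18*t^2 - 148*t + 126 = -27*t^2 - 255*t + 150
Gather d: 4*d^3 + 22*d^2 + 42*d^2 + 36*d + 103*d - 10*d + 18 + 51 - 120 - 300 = 4*d^3 + 64*d^2 + 129*d - 351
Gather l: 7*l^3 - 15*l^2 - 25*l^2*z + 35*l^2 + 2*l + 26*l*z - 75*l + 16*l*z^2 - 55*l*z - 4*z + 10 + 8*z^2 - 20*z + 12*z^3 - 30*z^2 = 7*l^3 + l^2*(20 - 25*z) + l*(16*z^2 - 29*z - 73) + 12*z^3 - 22*z^2 - 24*z + 10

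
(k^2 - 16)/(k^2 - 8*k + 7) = (k^2 - 16)/(k^2 - 8*k + 7)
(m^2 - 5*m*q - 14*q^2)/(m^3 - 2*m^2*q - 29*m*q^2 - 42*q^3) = 1/(m + 3*q)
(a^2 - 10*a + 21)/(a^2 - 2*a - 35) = (a - 3)/(a + 5)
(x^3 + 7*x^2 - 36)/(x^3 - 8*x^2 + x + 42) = (x^3 + 7*x^2 - 36)/(x^3 - 8*x^2 + x + 42)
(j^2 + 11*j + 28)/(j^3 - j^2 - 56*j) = (j + 4)/(j*(j - 8))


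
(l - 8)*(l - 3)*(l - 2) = l^3 - 13*l^2 + 46*l - 48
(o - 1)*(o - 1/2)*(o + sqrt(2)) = o^3 - 3*o^2/2 + sqrt(2)*o^2 - 3*sqrt(2)*o/2 + o/2 + sqrt(2)/2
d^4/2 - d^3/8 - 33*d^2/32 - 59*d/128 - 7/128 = (d/2 + 1/2)*(d - 7/4)*(d + 1/4)^2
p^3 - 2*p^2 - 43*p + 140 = (p - 5)*(p - 4)*(p + 7)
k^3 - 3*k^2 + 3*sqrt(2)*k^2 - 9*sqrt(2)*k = k*(k - 3)*(k + 3*sqrt(2))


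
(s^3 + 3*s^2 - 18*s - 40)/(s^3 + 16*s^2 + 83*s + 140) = (s^2 - 2*s - 8)/(s^2 + 11*s + 28)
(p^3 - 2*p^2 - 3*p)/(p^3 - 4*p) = (p^2 - 2*p - 3)/(p^2 - 4)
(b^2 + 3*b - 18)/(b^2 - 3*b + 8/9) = 9*(b^2 + 3*b - 18)/(9*b^2 - 27*b + 8)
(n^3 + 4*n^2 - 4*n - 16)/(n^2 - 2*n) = n + 6 + 8/n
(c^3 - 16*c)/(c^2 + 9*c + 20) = c*(c - 4)/(c + 5)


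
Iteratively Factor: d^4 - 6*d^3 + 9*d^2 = (d)*(d^3 - 6*d^2 + 9*d) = d*(d - 3)*(d^2 - 3*d) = d^2*(d - 3)*(d - 3)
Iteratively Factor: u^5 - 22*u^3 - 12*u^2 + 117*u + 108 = (u + 3)*(u^4 - 3*u^3 - 13*u^2 + 27*u + 36) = (u - 4)*(u + 3)*(u^3 + u^2 - 9*u - 9) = (u - 4)*(u + 1)*(u + 3)*(u^2 - 9) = (u - 4)*(u - 3)*(u + 1)*(u + 3)*(u + 3)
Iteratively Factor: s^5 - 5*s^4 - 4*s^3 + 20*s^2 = (s - 2)*(s^4 - 3*s^3 - 10*s^2) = s*(s - 2)*(s^3 - 3*s^2 - 10*s) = s*(s - 2)*(s + 2)*(s^2 - 5*s) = s^2*(s - 2)*(s + 2)*(s - 5)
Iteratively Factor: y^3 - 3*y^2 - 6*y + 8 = (y + 2)*(y^2 - 5*y + 4) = (y - 4)*(y + 2)*(y - 1)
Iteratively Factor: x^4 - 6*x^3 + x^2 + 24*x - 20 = (x - 5)*(x^3 - x^2 - 4*x + 4) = (x - 5)*(x - 1)*(x^2 - 4) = (x - 5)*(x - 2)*(x - 1)*(x + 2)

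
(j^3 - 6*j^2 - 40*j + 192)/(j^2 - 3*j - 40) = (j^2 + 2*j - 24)/(j + 5)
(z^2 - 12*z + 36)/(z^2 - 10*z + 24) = (z - 6)/(z - 4)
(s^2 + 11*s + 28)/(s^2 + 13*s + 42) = (s + 4)/(s + 6)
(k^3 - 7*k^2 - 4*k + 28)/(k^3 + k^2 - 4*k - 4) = (k - 7)/(k + 1)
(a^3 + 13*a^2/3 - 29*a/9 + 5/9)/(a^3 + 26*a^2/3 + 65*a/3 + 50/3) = (9*a^2 - 6*a + 1)/(3*(3*a^2 + 11*a + 10))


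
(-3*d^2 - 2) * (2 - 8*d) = 24*d^3 - 6*d^2 + 16*d - 4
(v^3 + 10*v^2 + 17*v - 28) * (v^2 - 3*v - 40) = v^5 + 7*v^4 - 53*v^3 - 479*v^2 - 596*v + 1120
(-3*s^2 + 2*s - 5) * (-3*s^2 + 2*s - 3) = 9*s^4 - 12*s^3 + 28*s^2 - 16*s + 15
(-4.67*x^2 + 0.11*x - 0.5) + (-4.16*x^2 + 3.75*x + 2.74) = -8.83*x^2 + 3.86*x + 2.24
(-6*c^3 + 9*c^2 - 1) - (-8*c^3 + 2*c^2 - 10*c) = 2*c^3 + 7*c^2 + 10*c - 1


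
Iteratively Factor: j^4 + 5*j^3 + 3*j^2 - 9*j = (j - 1)*(j^3 + 6*j^2 + 9*j) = (j - 1)*(j + 3)*(j^2 + 3*j) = j*(j - 1)*(j + 3)*(j + 3)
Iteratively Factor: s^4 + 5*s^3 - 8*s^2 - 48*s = (s)*(s^3 + 5*s^2 - 8*s - 48) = s*(s - 3)*(s^2 + 8*s + 16) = s*(s - 3)*(s + 4)*(s + 4)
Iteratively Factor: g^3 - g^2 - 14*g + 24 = (g + 4)*(g^2 - 5*g + 6) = (g - 2)*(g + 4)*(g - 3)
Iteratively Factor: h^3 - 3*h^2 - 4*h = (h + 1)*(h^2 - 4*h) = h*(h + 1)*(h - 4)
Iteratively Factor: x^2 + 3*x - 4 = (x + 4)*(x - 1)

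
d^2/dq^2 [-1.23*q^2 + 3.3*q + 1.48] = -2.46000000000000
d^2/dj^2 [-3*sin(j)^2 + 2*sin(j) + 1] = -2*sin(j) - 6*cos(2*j)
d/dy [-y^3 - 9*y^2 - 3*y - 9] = -3*y^2 - 18*y - 3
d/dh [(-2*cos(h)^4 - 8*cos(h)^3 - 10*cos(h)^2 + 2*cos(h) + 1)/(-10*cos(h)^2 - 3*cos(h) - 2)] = (-40*cos(h)^5 - 98*cos(h)^4 - 64*cos(h)^3 - 98*cos(h)^2 - 60*cos(h) + 1)*sin(h)/(-10*sin(h)^2 + 3*cos(h) + 12)^2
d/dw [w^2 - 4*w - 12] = 2*w - 4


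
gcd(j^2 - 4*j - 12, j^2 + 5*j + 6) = j + 2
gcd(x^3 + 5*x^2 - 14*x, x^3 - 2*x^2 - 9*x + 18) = x - 2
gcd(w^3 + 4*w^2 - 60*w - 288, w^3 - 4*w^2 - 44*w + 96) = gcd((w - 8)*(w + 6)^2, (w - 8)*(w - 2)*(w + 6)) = w^2 - 2*w - 48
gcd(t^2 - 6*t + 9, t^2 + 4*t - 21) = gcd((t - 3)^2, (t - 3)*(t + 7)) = t - 3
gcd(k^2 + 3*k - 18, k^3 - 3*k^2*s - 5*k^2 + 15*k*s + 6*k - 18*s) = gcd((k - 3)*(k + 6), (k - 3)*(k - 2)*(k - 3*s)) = k - 3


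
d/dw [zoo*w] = zoo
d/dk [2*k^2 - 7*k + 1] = 4*k - 7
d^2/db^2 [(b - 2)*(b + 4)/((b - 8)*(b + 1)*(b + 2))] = 2*(b^6 + 6*b^5 - 12*b^4 + 416*b^3 - 120*b^2 - 3504*b - 3680)/(b^9 - 15*b^8 + 9*b^7 + 487*b^6 + 282*b^5 - 6348*b^4 - 20440*b^3 - 27072*b^2 - 16896*b - 4096)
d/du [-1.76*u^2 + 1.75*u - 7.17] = 1.75 - 3.52*u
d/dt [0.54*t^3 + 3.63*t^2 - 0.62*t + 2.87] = 1.62*t^2 + 7.26*t - 0.62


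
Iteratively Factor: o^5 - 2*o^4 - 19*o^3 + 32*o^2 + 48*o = (o - 4)*(o^4 + 2*o^3 - 11*o^2 - 12*o) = (o - 4)*(o + 4)*(o^3 - 2*o^2 - 3*o) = o*(o - 4)*(o + 4)*(o^2 - 2*o - 3) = o*(o - 4)*(o + 1)*(o + 4)*(o - 3)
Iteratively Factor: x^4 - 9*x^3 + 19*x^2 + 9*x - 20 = (x - 4)*(x^3 - 5*x^2 - x + 5) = (x - 5)*(x - 4)*(x^2 - 1) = (x - 5)*(x - 4)*(x - 1)*(x + 1)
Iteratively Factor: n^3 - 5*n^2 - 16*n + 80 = (n - 4)*(n^2 - n - 20) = (n - 4)*(n + 4)*(n - 5)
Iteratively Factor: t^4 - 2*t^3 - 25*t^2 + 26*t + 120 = (t - 5)*(t^3 + 3*t^2 - 10*t - 24) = (t - 5)*(t + 2)*(t^2 + t - 12) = (t - 5)*(t + 2)*(t + 4)*(t - 3)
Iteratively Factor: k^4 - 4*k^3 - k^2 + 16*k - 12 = (k + 2)*(k^3 - 6*k^2 + 11*k - 6) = (k - 3)*(k + 2)*(k^2 - 3*k + 2) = (k - 3)*(k - 1)*(k + 2)*(k - 2)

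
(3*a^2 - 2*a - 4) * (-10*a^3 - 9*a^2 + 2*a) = -30*a^5 - 7*a^4 + 64*a^3 + 32*a^2 - 8*a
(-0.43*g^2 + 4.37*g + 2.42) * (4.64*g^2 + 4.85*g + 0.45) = -1.9952*g^4 + 18.1913*g^3 + 32.2298*g^2 + 13.7035*g + 1.089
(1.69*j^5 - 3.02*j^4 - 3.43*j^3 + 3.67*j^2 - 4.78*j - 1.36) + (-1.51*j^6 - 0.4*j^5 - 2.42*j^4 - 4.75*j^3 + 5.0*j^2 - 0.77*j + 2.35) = -1.51*j^6 + 1.29*j^5 - 5.44*j^4 - 8.18*j^3 + 8.67*j^2 - 5.55*j + 0.99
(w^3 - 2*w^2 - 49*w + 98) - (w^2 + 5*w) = w^3 - 3*w^2 - 54*w + 98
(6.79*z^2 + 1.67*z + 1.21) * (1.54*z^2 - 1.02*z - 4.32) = 10.4566*z^4 - 4.354*z^3 - 29.1728*z^2 - 8.4486*z - 5.2272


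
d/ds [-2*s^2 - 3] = -4*s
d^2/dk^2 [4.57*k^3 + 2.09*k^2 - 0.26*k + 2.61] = 27.42*k + 4.18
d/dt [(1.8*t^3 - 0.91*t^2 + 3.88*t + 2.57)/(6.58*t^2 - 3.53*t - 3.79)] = (11.844*t^4 - 12.708*t^3 - 42.7841*t^2 - 26.9234*t - 5.6331)/(43.2964*t^4 - 46.4548*t^3 - 37.4155*t^2 + 26.7574*t + 14.3641)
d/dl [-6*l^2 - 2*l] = -12*l - 2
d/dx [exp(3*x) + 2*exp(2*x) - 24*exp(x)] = (3*exp(2*x) + 4*exp(x) - 24)*exp(x)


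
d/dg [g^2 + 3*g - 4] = 2*g + 3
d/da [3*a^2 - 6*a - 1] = 6*a - 6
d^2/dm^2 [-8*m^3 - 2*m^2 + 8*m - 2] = -48*m - 4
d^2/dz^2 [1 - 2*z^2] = -4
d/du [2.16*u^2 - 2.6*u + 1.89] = 4.32*u - 2.6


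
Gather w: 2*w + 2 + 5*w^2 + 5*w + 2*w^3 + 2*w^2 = 2*w^3 + 7*w^2 + 7*w + 2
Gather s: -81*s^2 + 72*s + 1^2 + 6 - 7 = -81*s^2 + 72*s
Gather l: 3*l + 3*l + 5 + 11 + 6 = 6*l + 22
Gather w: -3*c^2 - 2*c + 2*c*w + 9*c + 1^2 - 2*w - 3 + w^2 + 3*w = -3*c^2 + 7*c + w^2 + w*(2*c + 1) - 2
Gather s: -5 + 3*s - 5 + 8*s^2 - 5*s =8*s^2 - 2*s - 10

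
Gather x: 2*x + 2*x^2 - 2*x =2*x^2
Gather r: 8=8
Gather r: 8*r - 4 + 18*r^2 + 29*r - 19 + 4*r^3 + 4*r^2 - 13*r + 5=4*r^3 + 22*r^2 + 24*r - 18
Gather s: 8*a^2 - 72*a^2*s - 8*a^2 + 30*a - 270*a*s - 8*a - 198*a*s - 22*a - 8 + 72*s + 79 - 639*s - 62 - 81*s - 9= s*(-72*a^2 - 468*a - 648)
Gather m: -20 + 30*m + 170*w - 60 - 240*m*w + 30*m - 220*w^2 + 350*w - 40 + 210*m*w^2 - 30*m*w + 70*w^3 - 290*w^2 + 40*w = m*(210*w^2 - 270*w + 60) + 70*w^3 - 510*w^2 + 560*w - 120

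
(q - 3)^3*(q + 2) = q^4 - 7*q^3 + 9*q^2 + 27*q - 54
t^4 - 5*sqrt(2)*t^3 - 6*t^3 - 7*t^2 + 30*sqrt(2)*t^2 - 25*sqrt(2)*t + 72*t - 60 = (t - 5)*(t - 1)*(t - 6*sqrt(2))*(t + sqrt(2))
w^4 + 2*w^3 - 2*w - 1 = (w - 1)*(w + 1)^3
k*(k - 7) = k^2 - 7*k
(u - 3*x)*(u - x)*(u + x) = u^3 - 3*u^2*x - u*x^2 + 3*x^3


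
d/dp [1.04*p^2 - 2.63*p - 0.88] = 2.08*p - 2.63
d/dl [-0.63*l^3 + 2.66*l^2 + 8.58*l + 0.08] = -1.89*l^2 + 5.32*l + 8.58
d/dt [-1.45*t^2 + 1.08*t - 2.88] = 1.08 - 2.9*t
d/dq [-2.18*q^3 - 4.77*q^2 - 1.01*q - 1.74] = -6.54*q^2 - 9.54*q - 1.01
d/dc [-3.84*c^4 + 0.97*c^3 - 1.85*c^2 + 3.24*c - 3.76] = -15.36*c^3 + 2.91*c^2 - 3.7*c + 3.24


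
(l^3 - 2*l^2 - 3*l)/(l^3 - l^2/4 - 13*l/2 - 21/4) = 4*l/(4*l + 7)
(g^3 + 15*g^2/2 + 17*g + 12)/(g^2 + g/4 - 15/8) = 4*(g^2 + 6*g + 8)/(4*g - 5)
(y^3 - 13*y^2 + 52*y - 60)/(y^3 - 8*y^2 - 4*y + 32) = (y^2 - 11*y + 30)/(y^2 - 6*y - 16)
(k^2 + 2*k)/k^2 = (k + 2)/k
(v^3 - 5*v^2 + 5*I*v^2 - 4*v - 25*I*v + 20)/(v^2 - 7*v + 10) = (v^2 + 5*I*v - 4)/(v - 2)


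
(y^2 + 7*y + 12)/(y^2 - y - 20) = (y + 3)/(y - 5)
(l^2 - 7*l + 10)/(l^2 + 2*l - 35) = (l - 2)/(l + 7)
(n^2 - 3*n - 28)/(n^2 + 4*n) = (n - 7)/n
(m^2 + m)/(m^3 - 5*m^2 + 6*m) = (m + 1)/(m^2 - 5*m + 6)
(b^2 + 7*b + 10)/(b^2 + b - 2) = (b + 5)/(b - 1)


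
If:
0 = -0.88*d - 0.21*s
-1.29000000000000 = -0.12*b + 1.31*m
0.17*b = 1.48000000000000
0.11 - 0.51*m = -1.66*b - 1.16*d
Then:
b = 8.71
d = -12.64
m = -0.19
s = 52.95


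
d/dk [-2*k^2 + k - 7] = 1 - 4*k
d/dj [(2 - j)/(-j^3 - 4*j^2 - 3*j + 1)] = (j^3 + 4*j^2 + 3*j - (j - 2)*(3*j^2 + 8*j + 3) - 1)/(j^3 + 4*j^2 + 3*j - 1)^2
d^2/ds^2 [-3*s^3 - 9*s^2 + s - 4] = -18*s - 18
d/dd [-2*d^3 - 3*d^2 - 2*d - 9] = -6*d^2 - 6*d - 2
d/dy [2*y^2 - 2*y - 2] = 4*y - 2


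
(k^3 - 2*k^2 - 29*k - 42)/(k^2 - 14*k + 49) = (k^2 + 5*k + 6)/(k - 7)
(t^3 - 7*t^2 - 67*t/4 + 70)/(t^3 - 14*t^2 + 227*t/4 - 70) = (2*t + 7)/(2*t - 7)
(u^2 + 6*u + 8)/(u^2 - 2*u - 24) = (u + 2)/(u - 6)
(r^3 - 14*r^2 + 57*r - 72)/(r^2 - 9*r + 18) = (r^2 - 11*r + 24)/(r - 6)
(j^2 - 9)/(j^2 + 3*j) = (j - 3)/j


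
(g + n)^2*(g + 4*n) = g^3 + 6*g^2*n + 9*g*n^2 + 4*n^3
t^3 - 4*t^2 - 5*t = t*(t - 5)*(t + 1)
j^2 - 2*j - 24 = (j - 6)*(j + 4)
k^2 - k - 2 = (k - 2)*(k + 1)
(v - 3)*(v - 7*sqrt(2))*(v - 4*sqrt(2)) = v^3 - 11*sqrt(2)*v^2 - 3*v^2 + 33*sqrt(2)*v + 56*v - 168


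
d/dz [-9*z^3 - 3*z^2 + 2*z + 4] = -27*z^2 - 6*z + 2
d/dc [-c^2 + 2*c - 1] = 2 - 2*c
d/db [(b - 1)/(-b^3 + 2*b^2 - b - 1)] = (-b^3 + 2*b^2 - b + (b - 1)*(3*b^2 - 4*b + 1) - 1)/(b^3 - 2*b^2 + b + 1)^2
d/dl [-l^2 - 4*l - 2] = -2*l - 4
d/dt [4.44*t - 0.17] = 4.44000000000000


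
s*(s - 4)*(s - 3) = s^3 - 7*s^2 + 12*s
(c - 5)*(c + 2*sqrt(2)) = c^2 - 5*c + 2*sqrt(2)*c - 10*sqrt(2)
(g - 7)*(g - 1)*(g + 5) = g^3 - 3*g^2 - 33*g + 35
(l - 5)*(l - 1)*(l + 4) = l^3 - 2*l^2 - 19*l + 20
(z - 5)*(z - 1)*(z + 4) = z^3 - 2*z^2 - 19*z + 20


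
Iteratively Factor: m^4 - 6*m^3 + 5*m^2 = (m)*(m^3 - 6*m^2 + 5*m) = m*(m - 1)*(m^2 - 5*m) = m*(m - 5)*(m - 1)*(m)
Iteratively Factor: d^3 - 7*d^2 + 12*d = (d - 3)*(d^2 - 4*d) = (d - 4)*(d - 3)*(d)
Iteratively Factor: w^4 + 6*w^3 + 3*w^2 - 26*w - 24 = (w + 4)*(w^3 + 2*w^2 - 5*w - 6) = (w + 1)*(w + 4)*(w^2 + w - 6) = (w - 2)*(w + 1)*(w + 4)*(w + 3)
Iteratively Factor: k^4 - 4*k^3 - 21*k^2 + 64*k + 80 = (k + 4)*(k^3 - 8*k^2 + 11*k + 20) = (k + 1)*(k + 4)*(k^2 - 9*k + 20) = (k - 4)*(k + 1)*(k + 4)*(k - 5)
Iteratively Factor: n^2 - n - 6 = (n - 3)*(n + 2)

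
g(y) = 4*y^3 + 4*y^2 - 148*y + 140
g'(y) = 12*y^2 + 8*y - 148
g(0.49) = 68.91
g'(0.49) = -141.20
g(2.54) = -144.57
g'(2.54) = -50.26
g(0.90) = 12.96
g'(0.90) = -131.08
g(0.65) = 46.59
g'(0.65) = -137.73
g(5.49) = 109.92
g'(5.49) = 257.60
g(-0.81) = 260.38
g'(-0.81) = -146.61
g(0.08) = 128.19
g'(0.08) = -147.28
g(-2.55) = 477.08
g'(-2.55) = -90.37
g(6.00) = 260.00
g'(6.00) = 332.00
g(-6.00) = 308.00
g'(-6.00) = 236.00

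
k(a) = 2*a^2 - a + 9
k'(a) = 4*a - 1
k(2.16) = 16.17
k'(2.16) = 7.64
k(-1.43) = 14.52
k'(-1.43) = -6.72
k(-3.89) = 43.15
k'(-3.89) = -16.56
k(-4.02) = 45.34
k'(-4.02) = -17.08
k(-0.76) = 10.92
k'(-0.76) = -4.04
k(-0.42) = 9.77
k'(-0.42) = -2.68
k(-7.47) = 128.07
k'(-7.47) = -30.88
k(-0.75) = 10.88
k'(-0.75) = -4.00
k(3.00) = 24.00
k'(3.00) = 11.00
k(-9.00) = 180.00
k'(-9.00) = -37.00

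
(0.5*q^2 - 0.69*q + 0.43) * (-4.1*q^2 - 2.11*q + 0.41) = -2.05*q^4 + 1.774*q^3 - 0.1021*q^2 - 1.1902*q + 0.1763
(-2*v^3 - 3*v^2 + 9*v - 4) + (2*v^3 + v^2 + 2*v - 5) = -2*v^2 + 11*v - 9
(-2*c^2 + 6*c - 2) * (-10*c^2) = 20*c^4 - 60*c^3 + 20*c^2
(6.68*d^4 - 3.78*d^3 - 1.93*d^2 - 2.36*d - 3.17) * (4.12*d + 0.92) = 27.5216*d^5 - 9.428*d^4 - 11.4292*d^3 - 11.4988*d^2 - 15.2316*d - 2.9164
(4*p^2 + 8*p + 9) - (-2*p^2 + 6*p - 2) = 6*p^2 + 2*p + 11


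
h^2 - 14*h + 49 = (h - 7)^2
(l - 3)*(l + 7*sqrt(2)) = l^2 - 3*l + 7*sqrt(2)*l - 21*sqrt(2)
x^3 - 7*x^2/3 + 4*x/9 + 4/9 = (x - 2)*(x - 2/3)*(x + 1/3)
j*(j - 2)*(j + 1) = j^3 - j^2 - 2*j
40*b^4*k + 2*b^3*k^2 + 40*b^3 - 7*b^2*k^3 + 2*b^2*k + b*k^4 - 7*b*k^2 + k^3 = (-5*b + k)*(-4*b + k)*(2*b + k)*(b*k + 1)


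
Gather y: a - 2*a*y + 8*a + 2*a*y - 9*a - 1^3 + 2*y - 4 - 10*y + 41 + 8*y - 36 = 0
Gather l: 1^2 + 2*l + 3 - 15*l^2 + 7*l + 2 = -15*l^2 + 9*l + 6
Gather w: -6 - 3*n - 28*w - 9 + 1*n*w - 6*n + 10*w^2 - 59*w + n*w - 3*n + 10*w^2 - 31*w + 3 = -12*n + 20*w^2 + w*(2*n - 118) - 12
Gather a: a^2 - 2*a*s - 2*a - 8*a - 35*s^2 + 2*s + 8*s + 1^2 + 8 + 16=a^2 + a*(-2*s - 10) - 35*s^2 + 10*s + 25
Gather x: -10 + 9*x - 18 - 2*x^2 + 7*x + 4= -2*x^2 + 16*x - 24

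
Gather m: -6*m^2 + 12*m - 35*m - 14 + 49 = -6*m^2 - 23*m + 35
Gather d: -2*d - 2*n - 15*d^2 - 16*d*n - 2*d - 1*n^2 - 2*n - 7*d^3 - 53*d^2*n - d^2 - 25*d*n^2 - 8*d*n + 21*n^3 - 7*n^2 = -7*d^3 + d^2*(-53*n - 16) + d*(-25*n^2 - 24*n - 4) + 21*n^3 - 8*n^2 - 4*n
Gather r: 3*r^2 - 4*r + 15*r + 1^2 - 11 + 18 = 3*r^2 + 11*r + 8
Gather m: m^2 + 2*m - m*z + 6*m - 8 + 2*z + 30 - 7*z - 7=m^2 + m*(8 - z) - 5*z + 15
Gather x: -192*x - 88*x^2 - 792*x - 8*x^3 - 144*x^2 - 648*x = -8*x^3 - 232*x^2 - 1632*x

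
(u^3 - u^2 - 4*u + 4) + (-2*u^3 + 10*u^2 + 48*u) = -u^3 + 9*u^2 + 44*u + 4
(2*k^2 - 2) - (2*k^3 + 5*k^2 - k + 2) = -2*k^3 - 3*k^2 + k - 4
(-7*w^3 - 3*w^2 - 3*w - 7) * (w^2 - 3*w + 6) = -7*w^5 + 18*w^4 - 36*w^3 - 16*w^2 + 3*w - 42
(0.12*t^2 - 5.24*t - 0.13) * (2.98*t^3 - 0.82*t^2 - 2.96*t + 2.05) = 0.3576*t^5 - 15.7136*t^4 + 3.5542*t^3 + 15.863*t^2 - 10.3572*t - 0.2665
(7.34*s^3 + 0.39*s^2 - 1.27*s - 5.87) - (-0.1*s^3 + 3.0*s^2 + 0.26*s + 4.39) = 7.44*s^3 - 2.61*s^2 - 1.53*s - 10.26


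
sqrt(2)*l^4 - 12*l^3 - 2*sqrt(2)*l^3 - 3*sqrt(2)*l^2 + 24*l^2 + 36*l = l*(l - 3)*(l - 6*sqrt(2))*(sqrt(2)*l + sqrt(2))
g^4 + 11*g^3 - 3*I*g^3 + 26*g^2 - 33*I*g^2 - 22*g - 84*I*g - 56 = (g + 4)*(g + 7)*(g - 2*I)*(g - I)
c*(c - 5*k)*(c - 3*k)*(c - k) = c^4 - 9*c^3*k + 23*c^2*k^2 - 15*c*k^3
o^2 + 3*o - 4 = (o - 1)*(o + 4)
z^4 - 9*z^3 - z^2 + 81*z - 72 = (z - 8)*(z - 3)*(z - 1)*(z + 3)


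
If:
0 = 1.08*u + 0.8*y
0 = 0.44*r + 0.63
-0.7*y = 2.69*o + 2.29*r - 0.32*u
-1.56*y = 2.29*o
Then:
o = 2.49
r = -1.43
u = 2.71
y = -3.66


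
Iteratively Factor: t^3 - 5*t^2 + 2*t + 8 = (t + 1)*(t^2 - 6*t + 8) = (t - 4)*(t + 1)*(t - 2)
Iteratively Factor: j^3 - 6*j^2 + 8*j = (j - 4)*(j^2 - 2*j) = (j - 4)*(j - 2)*(j)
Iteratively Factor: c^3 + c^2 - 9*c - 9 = (c + 3)*(c^2 - 2*c - 3) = (c - 3)*(c + 3)*(c + 1)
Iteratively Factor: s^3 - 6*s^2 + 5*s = (s)*(s^2 - 6*s + 5) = s*(s - 5)*(s - 1)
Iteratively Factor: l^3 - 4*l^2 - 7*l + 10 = (l + 2)*(l^2 - 6*l + 5) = (l - 1)*(l + 2)*(l - 5)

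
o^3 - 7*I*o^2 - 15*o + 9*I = (o - 3*I)^2*(o - I)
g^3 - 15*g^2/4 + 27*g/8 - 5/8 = (g - 5/2)*(g - 1)*(g - 1/4)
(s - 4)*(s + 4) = s^2 - 16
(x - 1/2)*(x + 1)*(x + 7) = x^3 + 15*x^2/2 + 3*x - 7/2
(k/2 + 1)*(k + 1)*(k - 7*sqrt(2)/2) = k^3/2 - 7*sqrt(2)*k^2/4 + 3*k^2/2 - 21*sqrt(2)*k/4 + k - 7*sqrt(2)/2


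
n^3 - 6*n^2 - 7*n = n*(n - 7)*(n + 1)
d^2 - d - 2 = (d - 2)*(d + 1)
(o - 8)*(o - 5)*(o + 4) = o^3 - 9*o^2 - 12*o + 160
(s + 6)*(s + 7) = s^2 + 13*s + 42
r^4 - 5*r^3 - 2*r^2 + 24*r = r*(r - 4)*(r - 3)*(r + 2)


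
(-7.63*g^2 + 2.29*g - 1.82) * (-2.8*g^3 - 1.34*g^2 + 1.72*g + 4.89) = 21.364*g^5 + 3.8122*g^4 - 11.0962*g^3 - 30.9331*g^2 + 8.0677*g - 8.8998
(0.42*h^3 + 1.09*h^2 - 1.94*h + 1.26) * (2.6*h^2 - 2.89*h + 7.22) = 1.092*h^5 + 1.6202*h^4 - 5.1617*h^3 + 16.7524*h^2 - 17.6482*h + 9.0972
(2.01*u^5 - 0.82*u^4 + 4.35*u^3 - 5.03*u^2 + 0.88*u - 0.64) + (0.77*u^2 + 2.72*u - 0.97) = 2.01*u^5 - 0.82*u^4 + 4.35*u^3 - 4.26*u^2 + 3.6*u - 1.61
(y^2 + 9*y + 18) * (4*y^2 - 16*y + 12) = 4*y^4 + 20*y^3 - 60*y^2 - 180*y + 216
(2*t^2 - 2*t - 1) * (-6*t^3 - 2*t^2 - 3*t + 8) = -12*t^5 + 8*t^4 + 4*t^3 + 24*t^2 - 13*t - 8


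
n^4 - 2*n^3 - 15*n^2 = n^2*(n - 5)*(n + 3)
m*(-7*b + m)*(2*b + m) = -14*b^2*m - 5*b*m^2 + m^3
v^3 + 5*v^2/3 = v^2*(v + 5/3)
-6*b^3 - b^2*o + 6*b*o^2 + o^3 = (-b + o)*(b + o)*(6*b + o)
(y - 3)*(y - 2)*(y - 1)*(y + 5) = y^4 - y^3 - 19*y^2 + 49*y - 30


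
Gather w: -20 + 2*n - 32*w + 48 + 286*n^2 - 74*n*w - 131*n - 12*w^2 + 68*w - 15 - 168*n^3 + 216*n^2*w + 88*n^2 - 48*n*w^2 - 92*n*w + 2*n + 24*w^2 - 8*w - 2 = -168*n^3 + 374*n^2 - 127*n + w^2*(12 - 48*n) + w*(216*n^2 - 166*n + 28) + 11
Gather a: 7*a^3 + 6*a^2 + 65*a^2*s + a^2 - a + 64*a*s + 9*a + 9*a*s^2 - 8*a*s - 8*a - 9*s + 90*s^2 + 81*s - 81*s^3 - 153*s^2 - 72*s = 7*a^3 + a^2*(65*s + 7) + a*(9*s^2 + 56*s) - 81*s^3 - 63*s^2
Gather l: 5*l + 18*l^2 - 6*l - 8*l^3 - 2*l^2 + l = -8*l^3 + 16*l^2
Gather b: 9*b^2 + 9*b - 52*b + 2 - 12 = 9*b^2 - 43*b - 10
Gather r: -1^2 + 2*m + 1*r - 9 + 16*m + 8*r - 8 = 18*m + 9*r - 18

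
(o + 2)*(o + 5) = o^2 + 7*o + 10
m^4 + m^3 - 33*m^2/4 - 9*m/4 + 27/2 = (m - 2)*(m - 3/2)*(m + 3/2)*(m + 3)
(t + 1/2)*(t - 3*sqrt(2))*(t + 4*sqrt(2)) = t^3 + t^2/2 + sqrt(2)*t^2 - 24*t + sqrt(2)*t/2 - 12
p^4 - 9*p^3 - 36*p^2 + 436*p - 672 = (p - 8)*(p - 6)*(p - 2)*(p + 7)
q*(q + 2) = q^2 + 2*q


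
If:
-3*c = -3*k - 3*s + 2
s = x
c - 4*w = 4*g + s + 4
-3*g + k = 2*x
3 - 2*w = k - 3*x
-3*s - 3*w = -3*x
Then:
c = 239/15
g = 32/15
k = 66/5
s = 17/5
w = 0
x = 17/5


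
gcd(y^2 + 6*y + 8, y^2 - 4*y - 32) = y + 4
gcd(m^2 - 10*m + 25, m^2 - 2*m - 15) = m - 5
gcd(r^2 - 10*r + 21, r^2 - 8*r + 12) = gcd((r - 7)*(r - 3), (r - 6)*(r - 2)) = 1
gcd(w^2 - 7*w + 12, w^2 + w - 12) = w - 3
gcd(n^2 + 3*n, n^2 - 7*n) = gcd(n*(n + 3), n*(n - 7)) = n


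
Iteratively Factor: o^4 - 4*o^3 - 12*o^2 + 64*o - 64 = (o - 2)*(o^3 - 2*o^2 - 16*o + 32) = (o - 2)*(o + 4)*(o^2 - 6*o + 8) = (o - 2)^2*(o + 4)*(o - 4)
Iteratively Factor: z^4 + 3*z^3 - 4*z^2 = (z)*(z^3 + 3*z^2 - 4*z) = z*(z + 4)*(z^2 - z) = z^2*(z + 4)*(z - 1)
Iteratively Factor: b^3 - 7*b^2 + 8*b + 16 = (b - 4)*(b^2 - 3*b - 4) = (b - 4)^2*(b + 1)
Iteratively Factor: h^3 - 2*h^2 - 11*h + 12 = (h - 4)*(h^2 + 2*h - 3) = (h - 4)*(h - 1)*(h + 3)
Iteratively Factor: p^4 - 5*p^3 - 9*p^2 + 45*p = (p - 5)*(p^3 - 9*p) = (p - 5)*(p - 3)*(p^2 + 3*p) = (p - 5)*(p - 3)*(p + 3)*(p)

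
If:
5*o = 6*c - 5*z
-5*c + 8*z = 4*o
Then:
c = 60*z/49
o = 23*z/49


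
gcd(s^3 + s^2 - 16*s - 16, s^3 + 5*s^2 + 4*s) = s^2 + 5*s + 4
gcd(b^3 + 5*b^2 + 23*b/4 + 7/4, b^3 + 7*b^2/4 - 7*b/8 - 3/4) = b + 1/2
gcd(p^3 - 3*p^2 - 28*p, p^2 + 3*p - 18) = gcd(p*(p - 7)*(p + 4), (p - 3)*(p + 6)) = 1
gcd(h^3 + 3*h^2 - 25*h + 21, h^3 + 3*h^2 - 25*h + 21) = h^3 + 3*h^2 - 25*h + 21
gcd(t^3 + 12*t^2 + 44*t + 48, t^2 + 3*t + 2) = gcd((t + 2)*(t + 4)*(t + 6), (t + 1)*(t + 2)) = t + 2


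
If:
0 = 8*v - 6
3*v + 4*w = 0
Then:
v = 3/4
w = -9/16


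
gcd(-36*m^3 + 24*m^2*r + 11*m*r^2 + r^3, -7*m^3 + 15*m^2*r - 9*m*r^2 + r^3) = -m + r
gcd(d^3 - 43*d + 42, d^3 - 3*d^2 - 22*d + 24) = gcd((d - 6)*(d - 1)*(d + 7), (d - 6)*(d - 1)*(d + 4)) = d^2 - 7*d + 6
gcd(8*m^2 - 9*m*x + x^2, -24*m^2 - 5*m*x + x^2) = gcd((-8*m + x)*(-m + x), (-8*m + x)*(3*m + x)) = -8*m + x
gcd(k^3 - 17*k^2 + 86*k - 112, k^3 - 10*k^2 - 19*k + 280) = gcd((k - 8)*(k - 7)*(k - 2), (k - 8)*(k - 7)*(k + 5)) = k^2 - 15*k + 56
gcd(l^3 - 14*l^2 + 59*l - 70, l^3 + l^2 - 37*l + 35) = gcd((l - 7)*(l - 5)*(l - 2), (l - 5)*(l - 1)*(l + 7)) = l - 5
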